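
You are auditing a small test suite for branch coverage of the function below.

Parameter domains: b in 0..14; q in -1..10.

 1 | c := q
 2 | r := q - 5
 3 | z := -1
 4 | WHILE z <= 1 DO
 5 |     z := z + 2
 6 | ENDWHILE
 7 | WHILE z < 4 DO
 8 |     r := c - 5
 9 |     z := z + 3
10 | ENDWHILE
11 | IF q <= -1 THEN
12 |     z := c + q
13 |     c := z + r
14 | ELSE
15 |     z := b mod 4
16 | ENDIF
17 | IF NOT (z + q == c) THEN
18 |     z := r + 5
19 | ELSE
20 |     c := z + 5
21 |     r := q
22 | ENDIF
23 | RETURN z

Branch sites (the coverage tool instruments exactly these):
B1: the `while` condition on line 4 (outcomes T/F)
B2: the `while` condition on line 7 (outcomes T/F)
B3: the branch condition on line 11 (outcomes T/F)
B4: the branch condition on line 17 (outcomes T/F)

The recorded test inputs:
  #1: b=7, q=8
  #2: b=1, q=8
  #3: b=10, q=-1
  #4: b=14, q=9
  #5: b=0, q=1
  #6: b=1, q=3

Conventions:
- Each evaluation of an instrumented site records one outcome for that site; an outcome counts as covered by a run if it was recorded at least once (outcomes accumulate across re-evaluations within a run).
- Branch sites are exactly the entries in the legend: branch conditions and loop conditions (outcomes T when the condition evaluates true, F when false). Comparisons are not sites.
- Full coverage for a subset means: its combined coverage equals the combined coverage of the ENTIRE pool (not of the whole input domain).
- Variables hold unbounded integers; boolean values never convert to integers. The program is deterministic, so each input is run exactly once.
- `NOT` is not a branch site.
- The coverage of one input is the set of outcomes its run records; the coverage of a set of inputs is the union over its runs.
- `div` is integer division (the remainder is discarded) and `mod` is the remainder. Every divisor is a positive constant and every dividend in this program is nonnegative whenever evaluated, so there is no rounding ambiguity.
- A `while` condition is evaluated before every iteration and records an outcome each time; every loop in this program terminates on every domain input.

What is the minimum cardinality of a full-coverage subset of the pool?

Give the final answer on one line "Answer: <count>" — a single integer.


input #1, b=7, q=8: events B1->T, B1->T, B1->F, B2->T, B2->F, B3->F, B4->T; outcomes B1=T, B1=F, B2=T, B2=F, B3=F, B4=T
input #2, b=1, q=8: events B1->T, B1->T, B1->F, B2->T, B2->F, B3->F, B4->T; outcomes B1=T, B1=F, B2=T, B2=F, B3=F, B4=T
input #3, b=10, q=-1: events B1->T, B1->T, B1->F, B2->T, B2->F, B3->T, B4->T; outcomes B1=T, B1=F, B2=T, B2=F, B3=T, B4=T
input #4, b=14, q=9: events B1->T, B1->T, B1->F, B2->T, B2->F, B3->F, B4->T; outcomes B1=T, B1=F, B2=T, B2=F, B3=F, B4=T
input #5, b=0, q=1: events B1->T, B1->T, B1->F, B2->T, B2->F, B3->F, B4->F; outcomes B1=T, B1=F, B2=T, B2=F, B3=F, B4=F
input #6, b=1, q=3: events B1->T, B1->T, B1->F, B2->T, B2->F, B3->F, B4->T; outcomes B1=T, B1=F, B2=T, B2=F, B3=F, B4=T
together the pool reaches 8 outcomes: B1=T, B1=F, B2=T, B2=F, B3=T, B3=F, B4=T, B4=F
size 1 is not enough: best union over all size-1 subsets is 6/8
at size 2, {3, 5} reaches all 8 outcomes; every lexicographically earlier size-2 subset fails
Answer: 2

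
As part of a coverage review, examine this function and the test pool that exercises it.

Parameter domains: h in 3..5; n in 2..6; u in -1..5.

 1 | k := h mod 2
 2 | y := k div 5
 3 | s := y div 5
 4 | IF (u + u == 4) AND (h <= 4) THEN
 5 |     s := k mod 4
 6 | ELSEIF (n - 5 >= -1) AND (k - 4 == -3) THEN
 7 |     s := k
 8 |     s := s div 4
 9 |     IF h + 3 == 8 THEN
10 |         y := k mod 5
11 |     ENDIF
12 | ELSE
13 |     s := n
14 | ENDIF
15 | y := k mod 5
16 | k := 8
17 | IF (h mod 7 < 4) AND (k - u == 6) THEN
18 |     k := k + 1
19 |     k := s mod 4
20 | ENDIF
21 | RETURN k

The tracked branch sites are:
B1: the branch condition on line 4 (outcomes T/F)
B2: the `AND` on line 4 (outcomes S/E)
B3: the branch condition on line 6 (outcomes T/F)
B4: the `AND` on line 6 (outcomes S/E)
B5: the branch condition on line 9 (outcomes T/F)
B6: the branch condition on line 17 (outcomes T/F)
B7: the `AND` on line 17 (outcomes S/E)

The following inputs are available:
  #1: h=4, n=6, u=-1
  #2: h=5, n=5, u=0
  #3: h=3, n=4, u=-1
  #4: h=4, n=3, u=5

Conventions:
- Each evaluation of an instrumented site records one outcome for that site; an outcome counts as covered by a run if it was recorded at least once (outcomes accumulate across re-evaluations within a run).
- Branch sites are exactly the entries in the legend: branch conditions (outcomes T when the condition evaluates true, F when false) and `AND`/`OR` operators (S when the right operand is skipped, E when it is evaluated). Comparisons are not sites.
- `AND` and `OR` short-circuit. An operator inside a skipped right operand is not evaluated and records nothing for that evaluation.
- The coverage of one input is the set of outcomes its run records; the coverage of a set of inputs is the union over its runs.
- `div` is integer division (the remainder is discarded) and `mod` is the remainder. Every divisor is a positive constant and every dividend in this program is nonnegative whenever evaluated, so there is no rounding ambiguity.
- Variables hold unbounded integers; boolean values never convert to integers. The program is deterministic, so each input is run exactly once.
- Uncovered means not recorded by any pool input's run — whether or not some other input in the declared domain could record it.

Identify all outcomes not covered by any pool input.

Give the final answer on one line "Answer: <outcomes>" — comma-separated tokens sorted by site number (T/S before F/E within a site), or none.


run #1 (h=4, n=6, u=-1) records B1=F, B2=S, B3=F, B4=E, B6=F, B7=S
run #2 (h=5, n=5, u=0) records B1=F, B2=S, B3=T, B4=E, B5=T, B6=F, B7=S
run #3 (h=3, n=4, u=-1) records B1=F, B2=S, B3=T, B4=E, B5=F, B6=F, B7=E
run #4 (h=4, n=3, u=5) records B1=F, B2=S, B3=F, B4=S, B6=F, B7=S
union over the pool: B1=F, B2=S, B3=T, B3=F, B4=S, B4=E, B5=T, B5=F, B6=F, B7=S, B7=E
uncovered (3 of 14): B1=T, B2=E, B6=T
Answer: B1=T, B2=E, B6=T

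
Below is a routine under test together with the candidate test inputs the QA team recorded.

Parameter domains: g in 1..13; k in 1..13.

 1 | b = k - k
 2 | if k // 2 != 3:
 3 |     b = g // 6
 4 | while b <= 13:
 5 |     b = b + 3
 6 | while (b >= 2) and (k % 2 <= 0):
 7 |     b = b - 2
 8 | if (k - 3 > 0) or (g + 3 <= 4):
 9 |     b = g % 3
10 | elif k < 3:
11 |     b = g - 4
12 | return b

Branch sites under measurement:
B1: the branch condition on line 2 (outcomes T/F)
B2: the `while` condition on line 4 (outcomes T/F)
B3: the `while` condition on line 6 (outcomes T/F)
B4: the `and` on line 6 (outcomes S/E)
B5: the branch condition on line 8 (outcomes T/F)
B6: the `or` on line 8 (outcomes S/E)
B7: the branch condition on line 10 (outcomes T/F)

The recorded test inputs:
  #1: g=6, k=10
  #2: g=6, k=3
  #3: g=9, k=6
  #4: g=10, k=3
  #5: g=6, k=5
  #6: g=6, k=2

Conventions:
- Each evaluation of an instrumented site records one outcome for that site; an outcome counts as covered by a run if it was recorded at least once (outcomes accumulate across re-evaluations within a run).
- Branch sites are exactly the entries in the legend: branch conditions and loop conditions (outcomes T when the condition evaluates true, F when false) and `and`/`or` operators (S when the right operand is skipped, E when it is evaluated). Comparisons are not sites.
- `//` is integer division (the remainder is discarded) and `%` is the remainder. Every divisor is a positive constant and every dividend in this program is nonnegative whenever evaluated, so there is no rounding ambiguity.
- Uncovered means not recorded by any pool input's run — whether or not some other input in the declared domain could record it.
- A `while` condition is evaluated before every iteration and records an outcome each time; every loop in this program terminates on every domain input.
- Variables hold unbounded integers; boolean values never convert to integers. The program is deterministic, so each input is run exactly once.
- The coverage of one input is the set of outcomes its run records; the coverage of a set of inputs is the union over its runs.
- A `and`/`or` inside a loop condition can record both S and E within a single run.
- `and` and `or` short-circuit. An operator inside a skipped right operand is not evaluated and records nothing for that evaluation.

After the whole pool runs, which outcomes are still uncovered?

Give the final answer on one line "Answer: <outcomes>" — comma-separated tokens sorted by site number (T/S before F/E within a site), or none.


#1 (g=6, k=10) -> covered: B1=T, B2=T, B2=F, B3=T, B3=F, B4=S, B4=E, B5=T, B6=S
#2 (g=6, k=3) -> covered: B1=T, B2=T, B2=F, B3=F, B4=E, B5=F, B6=E, B7=F
#3 (g=9, k=6) -> covered: B1=F, B2=T, B2=F, B3=T, B3=F, B4=S, B4=E, B5=T, B6=S
#4 (g=10, k=3) -> covered: B1=T, B2=T, B2=F, B3=F, B4=E, B5=F, B6=E, B7=F
#5 (g=6, k=5) -> covered: B1=T, B2=T, B2=F, B3=F, B4=E, B5=T, B6=S
#6 (g=6, k=2) -> covered: B1=T, B2=T, B2=F, B3=T, B3=F, B4=S, B4=E, B5=F, B6=E, B7=T
union over the pool: B1=T, B1=F, B2=T, B2=F, B3=T, B3=F, B4=S, B4=E, B5=T, B5=F, B6=S, B6=E, B7=T, B7=F
uncovered (0 of 14): none
Answer: none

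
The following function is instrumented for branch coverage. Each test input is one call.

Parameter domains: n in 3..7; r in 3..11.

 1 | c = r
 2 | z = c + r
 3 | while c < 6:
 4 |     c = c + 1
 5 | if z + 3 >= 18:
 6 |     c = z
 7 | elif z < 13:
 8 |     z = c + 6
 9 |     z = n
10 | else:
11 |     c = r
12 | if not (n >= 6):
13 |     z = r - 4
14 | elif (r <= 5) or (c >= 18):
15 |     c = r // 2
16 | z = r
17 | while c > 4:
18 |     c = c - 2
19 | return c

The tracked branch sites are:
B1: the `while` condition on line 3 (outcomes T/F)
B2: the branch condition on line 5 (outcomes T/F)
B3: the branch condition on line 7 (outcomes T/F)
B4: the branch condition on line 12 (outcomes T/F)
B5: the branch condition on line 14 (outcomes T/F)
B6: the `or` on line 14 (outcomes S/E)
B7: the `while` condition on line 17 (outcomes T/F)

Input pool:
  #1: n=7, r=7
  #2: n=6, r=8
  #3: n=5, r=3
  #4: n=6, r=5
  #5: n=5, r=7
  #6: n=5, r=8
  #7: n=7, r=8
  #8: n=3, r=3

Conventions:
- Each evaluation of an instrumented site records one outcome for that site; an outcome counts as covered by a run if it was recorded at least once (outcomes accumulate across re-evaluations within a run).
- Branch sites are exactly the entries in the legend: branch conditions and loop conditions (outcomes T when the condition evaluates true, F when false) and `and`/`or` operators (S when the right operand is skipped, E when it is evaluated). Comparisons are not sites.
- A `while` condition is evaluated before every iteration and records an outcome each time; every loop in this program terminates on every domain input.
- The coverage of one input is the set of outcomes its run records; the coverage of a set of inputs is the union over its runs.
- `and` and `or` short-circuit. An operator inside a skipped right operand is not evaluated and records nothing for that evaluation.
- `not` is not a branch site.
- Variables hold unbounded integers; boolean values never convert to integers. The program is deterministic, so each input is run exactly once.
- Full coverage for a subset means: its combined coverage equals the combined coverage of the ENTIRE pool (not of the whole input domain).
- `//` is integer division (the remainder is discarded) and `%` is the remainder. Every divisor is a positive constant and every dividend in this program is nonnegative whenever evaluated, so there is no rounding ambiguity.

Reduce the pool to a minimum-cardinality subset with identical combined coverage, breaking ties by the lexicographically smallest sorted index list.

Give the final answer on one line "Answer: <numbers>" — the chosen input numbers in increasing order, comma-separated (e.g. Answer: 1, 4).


input #1 (n=7, r=7): covers B1=F, B2=F, B3=F, B4=F, B5=F, B6=E, B7=T, B7=F
input #2 (n=6, r=8): covers B1=F, B2=T, B4=F, B5=F, B6=E, B7=T, B7=F
input #3 (n=5, r=3): covers B1=T, B1=F, B2=F, B3=T, B4=T, B7=T, B7=F
input #4 (n=6, r=5): covers B1=T, B1=F, B2=F, B3=T, B4=F, B5=T, B6=S, B7=F
input #5 (n=5, r=7): covers B1=F, B2=F, B3=F, B4=T, B7=T, B7=F
input #6 (n=5, r=8): covers B1=F, B2=T, B4=T, B7=T, B7=F
input #7 (n=7, r=8): covers B1=F, B2=T, B4=F, B5=F, B6=E, B7=T, B7=F
input #8 (n=3, r=3): covers B1=T, B1=F, B2=F, B3=T, B4=T, B7=T, B7=F
together the pool reaches 14 outcomes: B1=T, B1=F, B2=T, B2=F, B3=T, B3=F, B4=T, B4=F, B5=T, B5=F, B6=S, B6=E, B7=T, B7=F
every size-1 subset falls short of the 14 outcomes (best: 8/14)
every size-2 subset falls short of the 14 outcomes (best: 12/14)
the canonical winner is {1, 4, 6}: size 3, full 14-outcome coverage, earliest index list among size-3 covers
Answer: 1, 4, 6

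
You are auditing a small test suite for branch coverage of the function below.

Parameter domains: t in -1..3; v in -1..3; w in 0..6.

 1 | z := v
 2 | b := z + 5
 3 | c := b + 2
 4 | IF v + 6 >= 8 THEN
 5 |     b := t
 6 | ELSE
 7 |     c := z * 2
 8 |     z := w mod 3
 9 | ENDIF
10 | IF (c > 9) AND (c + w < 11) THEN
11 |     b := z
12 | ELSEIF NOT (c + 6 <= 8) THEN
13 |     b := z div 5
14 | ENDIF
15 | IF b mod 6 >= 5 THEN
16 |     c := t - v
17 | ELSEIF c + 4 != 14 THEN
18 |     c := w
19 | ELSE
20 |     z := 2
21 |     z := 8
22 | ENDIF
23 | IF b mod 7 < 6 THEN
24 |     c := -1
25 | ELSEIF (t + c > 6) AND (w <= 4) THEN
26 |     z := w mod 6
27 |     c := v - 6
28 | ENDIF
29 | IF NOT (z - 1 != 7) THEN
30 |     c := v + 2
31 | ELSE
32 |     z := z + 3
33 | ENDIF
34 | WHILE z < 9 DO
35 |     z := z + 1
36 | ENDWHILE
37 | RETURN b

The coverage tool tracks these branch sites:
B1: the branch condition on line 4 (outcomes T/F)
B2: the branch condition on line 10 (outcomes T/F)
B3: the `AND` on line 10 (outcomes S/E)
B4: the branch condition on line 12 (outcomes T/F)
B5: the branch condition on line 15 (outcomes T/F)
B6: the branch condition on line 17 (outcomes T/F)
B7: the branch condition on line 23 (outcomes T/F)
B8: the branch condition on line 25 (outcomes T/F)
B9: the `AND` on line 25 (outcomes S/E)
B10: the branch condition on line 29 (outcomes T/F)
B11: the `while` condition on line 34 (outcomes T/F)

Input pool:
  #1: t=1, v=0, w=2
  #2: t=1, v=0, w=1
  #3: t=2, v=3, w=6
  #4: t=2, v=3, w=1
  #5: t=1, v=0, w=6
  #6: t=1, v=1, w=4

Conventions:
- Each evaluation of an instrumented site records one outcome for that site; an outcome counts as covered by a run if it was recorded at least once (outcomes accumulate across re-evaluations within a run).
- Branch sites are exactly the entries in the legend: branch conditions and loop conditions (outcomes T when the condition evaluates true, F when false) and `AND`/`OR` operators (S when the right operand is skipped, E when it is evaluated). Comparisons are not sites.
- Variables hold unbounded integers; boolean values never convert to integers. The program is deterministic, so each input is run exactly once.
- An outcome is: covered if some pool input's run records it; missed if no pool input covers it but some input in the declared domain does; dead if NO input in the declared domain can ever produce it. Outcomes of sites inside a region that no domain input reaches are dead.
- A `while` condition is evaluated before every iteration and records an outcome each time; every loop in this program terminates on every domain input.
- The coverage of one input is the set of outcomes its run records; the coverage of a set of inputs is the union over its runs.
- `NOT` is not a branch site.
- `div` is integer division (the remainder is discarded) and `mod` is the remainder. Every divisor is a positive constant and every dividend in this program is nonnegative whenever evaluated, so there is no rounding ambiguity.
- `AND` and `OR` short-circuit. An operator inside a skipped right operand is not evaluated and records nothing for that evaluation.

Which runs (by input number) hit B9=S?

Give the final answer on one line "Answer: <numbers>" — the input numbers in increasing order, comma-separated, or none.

input #1 (t=1, v=0, w=2): never hits B9=S
input #2 (t=1, v=0, w=1): never hits B9=S
input #3 (t=2, v=3, w=6): never hits B9=S
input #4 (t=2, v=3, w=1): never hits B9=S
input #5 (t=1, v=0, w=6): never hits B9=S
input #6 (t=1, v=1, w=4): hits B9=S

Answer: 6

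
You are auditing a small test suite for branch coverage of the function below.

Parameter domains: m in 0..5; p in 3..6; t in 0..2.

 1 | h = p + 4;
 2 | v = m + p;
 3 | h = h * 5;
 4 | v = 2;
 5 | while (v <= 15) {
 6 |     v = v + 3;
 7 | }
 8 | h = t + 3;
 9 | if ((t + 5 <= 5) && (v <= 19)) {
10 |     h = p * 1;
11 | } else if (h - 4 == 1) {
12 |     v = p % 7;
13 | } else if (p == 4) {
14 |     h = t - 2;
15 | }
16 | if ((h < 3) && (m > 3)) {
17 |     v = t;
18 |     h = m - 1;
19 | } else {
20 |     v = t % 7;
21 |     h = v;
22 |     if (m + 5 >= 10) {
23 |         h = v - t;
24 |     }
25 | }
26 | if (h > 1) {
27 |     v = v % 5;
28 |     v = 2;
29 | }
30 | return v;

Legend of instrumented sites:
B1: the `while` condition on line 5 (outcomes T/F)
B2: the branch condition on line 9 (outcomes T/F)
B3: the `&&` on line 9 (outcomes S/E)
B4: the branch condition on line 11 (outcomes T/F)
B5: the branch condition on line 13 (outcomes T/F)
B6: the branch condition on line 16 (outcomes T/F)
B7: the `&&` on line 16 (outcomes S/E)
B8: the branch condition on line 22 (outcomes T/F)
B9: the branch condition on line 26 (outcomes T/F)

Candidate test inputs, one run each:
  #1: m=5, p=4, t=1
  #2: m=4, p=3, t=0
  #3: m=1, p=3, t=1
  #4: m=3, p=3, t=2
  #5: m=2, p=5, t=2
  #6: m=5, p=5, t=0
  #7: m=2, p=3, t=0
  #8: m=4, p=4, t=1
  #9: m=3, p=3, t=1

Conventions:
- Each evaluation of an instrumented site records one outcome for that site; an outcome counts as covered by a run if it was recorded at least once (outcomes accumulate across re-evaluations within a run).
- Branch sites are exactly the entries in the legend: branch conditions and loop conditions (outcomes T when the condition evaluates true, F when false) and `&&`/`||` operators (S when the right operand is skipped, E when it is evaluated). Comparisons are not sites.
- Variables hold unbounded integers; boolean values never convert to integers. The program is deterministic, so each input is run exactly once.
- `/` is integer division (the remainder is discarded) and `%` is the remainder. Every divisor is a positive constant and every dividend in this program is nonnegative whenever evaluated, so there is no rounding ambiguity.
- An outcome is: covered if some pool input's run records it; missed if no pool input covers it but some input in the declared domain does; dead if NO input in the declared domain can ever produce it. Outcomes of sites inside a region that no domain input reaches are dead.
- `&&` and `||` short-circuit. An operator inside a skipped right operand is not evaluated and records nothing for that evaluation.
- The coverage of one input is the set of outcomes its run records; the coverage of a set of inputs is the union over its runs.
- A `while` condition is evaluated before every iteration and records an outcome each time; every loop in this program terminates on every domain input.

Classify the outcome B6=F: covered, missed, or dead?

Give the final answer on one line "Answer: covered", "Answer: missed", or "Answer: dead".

B6=F is recorded by pool input(s) 2, 3, 4, 5, 6, 7, 9 -> covered

Answer: covered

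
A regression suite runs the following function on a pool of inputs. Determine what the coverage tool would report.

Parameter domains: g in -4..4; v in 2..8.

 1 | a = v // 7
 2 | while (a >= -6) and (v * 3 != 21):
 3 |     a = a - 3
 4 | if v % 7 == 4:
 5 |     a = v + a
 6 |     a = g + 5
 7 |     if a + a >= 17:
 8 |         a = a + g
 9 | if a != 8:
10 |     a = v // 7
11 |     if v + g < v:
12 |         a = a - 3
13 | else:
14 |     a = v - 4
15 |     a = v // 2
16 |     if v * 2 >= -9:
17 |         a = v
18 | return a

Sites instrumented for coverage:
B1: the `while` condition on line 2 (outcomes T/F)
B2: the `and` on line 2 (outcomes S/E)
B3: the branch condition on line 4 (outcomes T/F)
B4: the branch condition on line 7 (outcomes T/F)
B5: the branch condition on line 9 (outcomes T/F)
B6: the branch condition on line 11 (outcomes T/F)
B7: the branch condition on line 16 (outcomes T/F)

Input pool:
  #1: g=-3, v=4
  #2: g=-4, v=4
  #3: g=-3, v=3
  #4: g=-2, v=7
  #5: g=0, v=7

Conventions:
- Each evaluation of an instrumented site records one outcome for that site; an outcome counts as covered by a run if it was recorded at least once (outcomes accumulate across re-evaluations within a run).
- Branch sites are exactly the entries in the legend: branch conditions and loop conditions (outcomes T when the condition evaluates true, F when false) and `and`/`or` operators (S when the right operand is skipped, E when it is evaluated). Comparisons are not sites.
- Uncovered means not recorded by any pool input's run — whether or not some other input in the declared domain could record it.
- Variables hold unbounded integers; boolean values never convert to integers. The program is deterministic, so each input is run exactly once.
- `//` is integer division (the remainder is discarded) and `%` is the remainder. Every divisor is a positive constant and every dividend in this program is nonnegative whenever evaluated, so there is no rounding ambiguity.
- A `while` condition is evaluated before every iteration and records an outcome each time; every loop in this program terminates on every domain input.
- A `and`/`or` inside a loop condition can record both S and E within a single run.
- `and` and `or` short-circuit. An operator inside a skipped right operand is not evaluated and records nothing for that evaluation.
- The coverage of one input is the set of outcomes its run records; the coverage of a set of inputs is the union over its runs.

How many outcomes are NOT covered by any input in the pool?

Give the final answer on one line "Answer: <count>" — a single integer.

#1 (g=-3, v=4) -> covered: B1=T, B1=F, B2=S, B2=E, B3=T, B4=F, B5=T, B6=T
#2 (g=-4, v=4) -> covered: B1=T, B1=F, B2=S, B2=E, B3=T, B4=F, B5=T, B6=T
#3 (g=-3, v=3) -> covered: B1=T, B1=F, B2=S, B2=E, B3=F, B5=T, B6=T
#4 (g=-2, v=7) -> covered: B1=F, B2=E, B3=F, B5=T, B6=T
#5 (g=0, v=7) -> covered: B1=F, B2=E, B3=F, B5=T, B6=F
union over the pool: B1=T, B1=F, B2=S, B2=E, B3=T, B3=F, B4=F, B5=T, B6=T, B6=F
uncovered (4 of 14): B4=T, B5=F, B7=T, B7=F

Answer: 4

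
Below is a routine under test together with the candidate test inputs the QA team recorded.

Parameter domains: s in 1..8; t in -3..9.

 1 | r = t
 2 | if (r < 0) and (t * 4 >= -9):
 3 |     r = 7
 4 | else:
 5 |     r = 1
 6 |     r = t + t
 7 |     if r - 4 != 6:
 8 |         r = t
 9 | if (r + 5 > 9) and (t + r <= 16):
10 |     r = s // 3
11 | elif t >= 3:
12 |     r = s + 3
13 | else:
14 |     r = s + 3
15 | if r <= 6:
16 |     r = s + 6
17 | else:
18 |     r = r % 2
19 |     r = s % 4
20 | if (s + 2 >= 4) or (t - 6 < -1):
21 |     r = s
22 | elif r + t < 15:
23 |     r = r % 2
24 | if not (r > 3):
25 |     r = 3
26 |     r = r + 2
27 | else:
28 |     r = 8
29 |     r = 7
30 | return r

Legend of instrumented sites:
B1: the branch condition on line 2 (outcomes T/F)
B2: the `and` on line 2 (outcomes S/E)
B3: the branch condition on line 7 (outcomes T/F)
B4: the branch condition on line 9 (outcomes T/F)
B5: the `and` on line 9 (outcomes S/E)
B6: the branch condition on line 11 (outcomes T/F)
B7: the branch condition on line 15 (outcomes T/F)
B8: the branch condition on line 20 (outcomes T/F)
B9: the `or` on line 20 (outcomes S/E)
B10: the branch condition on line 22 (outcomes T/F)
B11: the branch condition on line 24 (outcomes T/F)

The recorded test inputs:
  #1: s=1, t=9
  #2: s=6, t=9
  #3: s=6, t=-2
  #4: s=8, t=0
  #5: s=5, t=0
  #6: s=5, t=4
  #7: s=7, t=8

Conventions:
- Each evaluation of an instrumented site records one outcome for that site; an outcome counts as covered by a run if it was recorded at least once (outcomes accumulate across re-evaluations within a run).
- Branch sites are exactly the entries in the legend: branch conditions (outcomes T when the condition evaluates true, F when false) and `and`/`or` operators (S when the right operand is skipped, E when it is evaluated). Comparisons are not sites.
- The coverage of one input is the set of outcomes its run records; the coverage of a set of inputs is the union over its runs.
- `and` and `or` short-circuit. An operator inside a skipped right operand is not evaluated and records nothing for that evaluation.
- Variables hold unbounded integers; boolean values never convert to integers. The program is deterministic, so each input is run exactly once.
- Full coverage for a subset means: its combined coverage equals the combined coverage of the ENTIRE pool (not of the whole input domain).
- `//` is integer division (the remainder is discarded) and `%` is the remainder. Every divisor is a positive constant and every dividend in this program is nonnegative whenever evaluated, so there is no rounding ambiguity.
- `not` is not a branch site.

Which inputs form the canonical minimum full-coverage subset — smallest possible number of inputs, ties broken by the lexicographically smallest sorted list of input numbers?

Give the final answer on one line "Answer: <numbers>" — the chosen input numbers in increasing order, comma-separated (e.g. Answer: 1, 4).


input #1, s=1, t=9: events B2->S, B1->F, B3->T, B5->E, B4->F, B6->T, B7->T, B9->E, B8->F, B10->F, B11->F; outcomes B1=F, B2=S, B3=T, B4=F, B5=E, B6=T, B7=T, B8=F, B9=E, B10=F, B11=F
input #2, s=6, t=9: events B2->S, B1->F, B3->T, B5->E, B4->F, B6->T, B7->F, B9->S, B8->T, B11->F; outcomes B1=F, B2=S, B3=T, B4=F, B5=E, B6=T, B7=F, B8=T, B9=S, B11=F
input #3, s=6, t=-2: events B2->E, B1->T, B5->E, B4->T, B7->T, B9->S, B8->T, B11->F; outcomes B1=T, B2=E, B4=T, B5=E, B7=T, B8=T, B9=S, B11=F
input #4, s=8, t=0: events B2->S, B1->F, B3->T, B5->S, B4->F, B6->F, B7->F, B9->S, B8->T, B11->F; outcomes B1=F, B2=S, B3=T, B4=F, B5=S, B6=F, B7=F, B8=T, B9=S, B11=F
input #5, s=5, t=0: events B2->S, B1->F, B3->T, B5->S, B4->F, B6->F, B7->F, B9->S, B8->T, B11->F; outcomes B1=F, B2=S, B3=T, B4=F, B5=S, B6=F, B7=F, B8=T, B9=S, B11=F
input #6, s=5, t=4: events B2->S, B1->F, B3->T, B5->S, B4->F, B6->T, B7->F, B9->S, B8->T, B11->F; outcomes B1=F, B2=S, B3=T, B4=F, B5=S, B6=T, B7=F, B8=T, B9=S, B11=F
input #7, s=7, t=8: events B2->S, B1->F, B3->T, B5->E, B4->T, B7->T, B9->S, B8->T, B11->F; outcomes B1=F, B2=S, B3=T, B4=T, B5=E, B7=T, B8=T, B9=S, B11=F
together the pool reaches 19 outcomes: B1=T, B1=F, B2=S, B2=E, B3=T, B4=T, B4=F, B5=S, B5=E, B6=T, B6=F, B7=T, B7=F, B8=T, B8=F, B9=S, B9=E, B10=F, B11=F
size 1 is not enough: best union over all size-1 subsets is 11/19
size 2 is not enough: best union over all size-2 subsets is 16/19
inputs {1, 3, 4} (size 3) cover everything; no size-3 subset with a lexicographically smaller index list covers all 19
Answer: 1, 3, 4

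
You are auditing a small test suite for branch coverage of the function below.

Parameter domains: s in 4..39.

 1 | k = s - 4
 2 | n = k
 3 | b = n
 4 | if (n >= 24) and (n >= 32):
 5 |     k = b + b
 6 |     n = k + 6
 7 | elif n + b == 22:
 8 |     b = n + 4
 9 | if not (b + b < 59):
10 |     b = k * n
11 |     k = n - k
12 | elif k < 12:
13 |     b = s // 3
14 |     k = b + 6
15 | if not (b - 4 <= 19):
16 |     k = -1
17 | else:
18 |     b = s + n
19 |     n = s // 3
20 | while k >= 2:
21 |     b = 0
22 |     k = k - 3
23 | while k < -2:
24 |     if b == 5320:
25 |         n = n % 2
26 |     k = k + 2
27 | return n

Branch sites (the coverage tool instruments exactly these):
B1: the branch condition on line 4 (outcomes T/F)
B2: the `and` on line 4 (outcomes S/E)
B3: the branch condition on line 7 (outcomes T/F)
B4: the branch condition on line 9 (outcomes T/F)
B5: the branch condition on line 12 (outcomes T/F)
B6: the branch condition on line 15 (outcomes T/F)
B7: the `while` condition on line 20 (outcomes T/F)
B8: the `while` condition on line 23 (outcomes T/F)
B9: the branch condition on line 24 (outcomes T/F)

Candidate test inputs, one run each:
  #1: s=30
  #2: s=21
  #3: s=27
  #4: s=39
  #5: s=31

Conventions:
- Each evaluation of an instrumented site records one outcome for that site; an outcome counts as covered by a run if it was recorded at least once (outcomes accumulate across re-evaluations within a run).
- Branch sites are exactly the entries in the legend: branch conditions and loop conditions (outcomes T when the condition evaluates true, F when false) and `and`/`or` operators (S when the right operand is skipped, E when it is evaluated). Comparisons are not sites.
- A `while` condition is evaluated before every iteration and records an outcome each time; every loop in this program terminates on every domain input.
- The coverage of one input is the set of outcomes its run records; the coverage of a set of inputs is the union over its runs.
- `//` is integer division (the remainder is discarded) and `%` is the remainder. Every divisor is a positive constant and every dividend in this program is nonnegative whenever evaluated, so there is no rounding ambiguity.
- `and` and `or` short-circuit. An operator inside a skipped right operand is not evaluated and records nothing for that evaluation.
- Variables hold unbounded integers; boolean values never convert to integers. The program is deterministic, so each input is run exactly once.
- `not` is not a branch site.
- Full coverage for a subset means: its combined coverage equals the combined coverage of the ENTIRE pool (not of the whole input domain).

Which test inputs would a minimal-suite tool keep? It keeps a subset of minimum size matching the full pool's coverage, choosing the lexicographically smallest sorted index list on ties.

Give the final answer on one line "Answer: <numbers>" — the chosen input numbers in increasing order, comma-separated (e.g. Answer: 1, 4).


test 1 (s=30) hits B1=F, B2=E, B3=F, B4=F, B5=F, B6=T, B7=F, B8=F
test 2 (s=21) hits B1=F, B2=S, B3=F, B4=F, B5=F, B6=F, B7=T, B7=F, B8=F
test 3 (s=27) hits B1=F, B2=S, B3=F, B4=F, B5=F, B6=F, B7=T, B7=F, B8=F
test 4 (s=39) hits B1=T, B2=E, B4=T, B6=T, B7=F, B8=F
test 5 (s=31) hits B1=F, B2=E, B3=F, B4=F, B5=F, B6=T, B7=F, B8=F
the full pool covers 13 outcomes: B1=T, B1=F, B2=S, B2=E, B3=F, B4=T, B4=F, B5=F, B6=T, B6=F, B7=T, B7=F, B8=F
every size-1 subset falls short of the 13 outcomes (best: 9/13)
at size 2, {2, 4} reaches all 13 outcomes; every lexicographically earlier size-2 subset fails
Answer: 2, 4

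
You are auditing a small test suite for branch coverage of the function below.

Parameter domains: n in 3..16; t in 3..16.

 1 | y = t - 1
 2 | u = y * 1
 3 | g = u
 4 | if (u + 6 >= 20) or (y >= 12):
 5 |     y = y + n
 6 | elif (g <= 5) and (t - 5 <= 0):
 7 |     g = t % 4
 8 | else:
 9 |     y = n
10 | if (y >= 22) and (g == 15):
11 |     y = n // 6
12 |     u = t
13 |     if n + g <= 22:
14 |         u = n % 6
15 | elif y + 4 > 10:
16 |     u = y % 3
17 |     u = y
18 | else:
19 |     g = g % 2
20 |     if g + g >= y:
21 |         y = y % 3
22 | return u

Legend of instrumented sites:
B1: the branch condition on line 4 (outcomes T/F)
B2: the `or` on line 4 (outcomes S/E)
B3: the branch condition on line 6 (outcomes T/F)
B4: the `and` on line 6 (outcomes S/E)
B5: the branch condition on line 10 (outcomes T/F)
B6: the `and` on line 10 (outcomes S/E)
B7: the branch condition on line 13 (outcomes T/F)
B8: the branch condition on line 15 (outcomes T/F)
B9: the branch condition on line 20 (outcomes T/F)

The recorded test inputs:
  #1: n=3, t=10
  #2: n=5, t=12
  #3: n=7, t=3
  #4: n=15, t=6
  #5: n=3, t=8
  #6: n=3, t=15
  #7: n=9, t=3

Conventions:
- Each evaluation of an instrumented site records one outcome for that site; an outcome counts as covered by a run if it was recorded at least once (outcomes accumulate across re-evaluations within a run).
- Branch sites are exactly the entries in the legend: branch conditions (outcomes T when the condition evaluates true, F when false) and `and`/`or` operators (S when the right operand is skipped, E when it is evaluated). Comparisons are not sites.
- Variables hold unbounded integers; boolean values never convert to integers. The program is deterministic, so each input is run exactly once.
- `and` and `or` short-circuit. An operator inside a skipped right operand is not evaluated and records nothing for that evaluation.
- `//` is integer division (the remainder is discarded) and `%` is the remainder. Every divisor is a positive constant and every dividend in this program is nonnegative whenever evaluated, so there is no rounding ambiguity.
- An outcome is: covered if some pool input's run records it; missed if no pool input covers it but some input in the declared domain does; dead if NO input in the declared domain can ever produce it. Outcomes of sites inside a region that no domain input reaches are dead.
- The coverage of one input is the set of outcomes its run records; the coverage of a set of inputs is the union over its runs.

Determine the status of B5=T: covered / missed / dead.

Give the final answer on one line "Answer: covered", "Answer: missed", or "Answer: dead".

no pool input records B5=T
but domain input (n=7, t=16) does record it -> reachable, so missed

Answer: missed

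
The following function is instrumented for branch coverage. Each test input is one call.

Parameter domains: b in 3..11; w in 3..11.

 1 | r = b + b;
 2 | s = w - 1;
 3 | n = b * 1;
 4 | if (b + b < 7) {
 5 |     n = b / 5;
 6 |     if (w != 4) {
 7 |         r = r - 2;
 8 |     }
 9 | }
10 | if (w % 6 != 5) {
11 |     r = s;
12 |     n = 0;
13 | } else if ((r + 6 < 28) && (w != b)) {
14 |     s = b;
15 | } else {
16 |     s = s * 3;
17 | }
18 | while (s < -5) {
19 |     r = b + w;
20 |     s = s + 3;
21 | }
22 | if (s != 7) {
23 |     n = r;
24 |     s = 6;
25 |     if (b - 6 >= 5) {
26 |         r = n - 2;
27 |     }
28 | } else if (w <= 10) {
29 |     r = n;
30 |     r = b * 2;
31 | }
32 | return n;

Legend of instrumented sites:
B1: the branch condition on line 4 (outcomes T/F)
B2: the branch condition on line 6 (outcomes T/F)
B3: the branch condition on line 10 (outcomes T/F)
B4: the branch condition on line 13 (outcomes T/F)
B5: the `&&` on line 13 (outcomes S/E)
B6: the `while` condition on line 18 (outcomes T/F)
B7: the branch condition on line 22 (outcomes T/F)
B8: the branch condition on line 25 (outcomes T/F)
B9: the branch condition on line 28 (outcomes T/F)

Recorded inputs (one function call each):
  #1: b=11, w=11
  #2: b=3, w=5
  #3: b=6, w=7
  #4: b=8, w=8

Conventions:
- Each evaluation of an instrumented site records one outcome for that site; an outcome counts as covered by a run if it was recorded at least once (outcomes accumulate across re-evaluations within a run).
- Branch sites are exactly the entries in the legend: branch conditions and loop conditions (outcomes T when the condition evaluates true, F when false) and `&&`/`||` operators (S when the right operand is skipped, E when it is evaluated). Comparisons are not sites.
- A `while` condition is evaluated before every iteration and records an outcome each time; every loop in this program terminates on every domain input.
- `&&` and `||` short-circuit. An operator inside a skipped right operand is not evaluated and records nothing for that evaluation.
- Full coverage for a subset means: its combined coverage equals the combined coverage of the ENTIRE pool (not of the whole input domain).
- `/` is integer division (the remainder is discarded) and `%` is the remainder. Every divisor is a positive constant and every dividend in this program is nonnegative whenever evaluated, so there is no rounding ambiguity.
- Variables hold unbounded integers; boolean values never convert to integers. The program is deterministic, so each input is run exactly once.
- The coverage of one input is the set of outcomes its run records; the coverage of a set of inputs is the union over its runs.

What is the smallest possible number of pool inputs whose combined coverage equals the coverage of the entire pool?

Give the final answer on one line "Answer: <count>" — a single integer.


test 1 (b=11, w=11) fires B1->F, B3->F, B5->S, B4->F, B6->F, B7->T, B8->T; hits B1=F, B3=F, B4=F, B5=S, B6=F, B7=T, B8=T
test 2 (b=3, w=5) fires B1->T, B2->T, B3->F, B5->E, B4->T, B6->F, B7->T, B8->F; hits B1=T, B2=T, B3=F, B4=T, B5=E, B6=F, B7=T, B8=F
test 3 (b=6, w=7) fires B1->F, B3->T, B6->F, B7->T, B8->F; hits B1=F, B3=T, B6=F, B7=T, B8=F
test 4 (b=8, w=8) fires B1->F, B3->T, B6->F, B7->F, B9->T; hits B1=F, B3=T, B6=F, B7=F, B9=T
together the pool reaches 15 outcomes: B1=T, B1=F, B2=T, B3=T, B3=F, B4=T, B4=F, B5=S, B5=E, B6=F, B7=T, B7=F, B8=T, B8=F, B9=T
size 1 is not enough: best union over all size-1 subsets is 8/15
size 2 is not enough: best union over all size-2 subsets is 12/15
inputs {1, 2, 4} (size 3) cover everything; no size-3 subset with a lexicographically smaller index list covers all 15
Answer: 3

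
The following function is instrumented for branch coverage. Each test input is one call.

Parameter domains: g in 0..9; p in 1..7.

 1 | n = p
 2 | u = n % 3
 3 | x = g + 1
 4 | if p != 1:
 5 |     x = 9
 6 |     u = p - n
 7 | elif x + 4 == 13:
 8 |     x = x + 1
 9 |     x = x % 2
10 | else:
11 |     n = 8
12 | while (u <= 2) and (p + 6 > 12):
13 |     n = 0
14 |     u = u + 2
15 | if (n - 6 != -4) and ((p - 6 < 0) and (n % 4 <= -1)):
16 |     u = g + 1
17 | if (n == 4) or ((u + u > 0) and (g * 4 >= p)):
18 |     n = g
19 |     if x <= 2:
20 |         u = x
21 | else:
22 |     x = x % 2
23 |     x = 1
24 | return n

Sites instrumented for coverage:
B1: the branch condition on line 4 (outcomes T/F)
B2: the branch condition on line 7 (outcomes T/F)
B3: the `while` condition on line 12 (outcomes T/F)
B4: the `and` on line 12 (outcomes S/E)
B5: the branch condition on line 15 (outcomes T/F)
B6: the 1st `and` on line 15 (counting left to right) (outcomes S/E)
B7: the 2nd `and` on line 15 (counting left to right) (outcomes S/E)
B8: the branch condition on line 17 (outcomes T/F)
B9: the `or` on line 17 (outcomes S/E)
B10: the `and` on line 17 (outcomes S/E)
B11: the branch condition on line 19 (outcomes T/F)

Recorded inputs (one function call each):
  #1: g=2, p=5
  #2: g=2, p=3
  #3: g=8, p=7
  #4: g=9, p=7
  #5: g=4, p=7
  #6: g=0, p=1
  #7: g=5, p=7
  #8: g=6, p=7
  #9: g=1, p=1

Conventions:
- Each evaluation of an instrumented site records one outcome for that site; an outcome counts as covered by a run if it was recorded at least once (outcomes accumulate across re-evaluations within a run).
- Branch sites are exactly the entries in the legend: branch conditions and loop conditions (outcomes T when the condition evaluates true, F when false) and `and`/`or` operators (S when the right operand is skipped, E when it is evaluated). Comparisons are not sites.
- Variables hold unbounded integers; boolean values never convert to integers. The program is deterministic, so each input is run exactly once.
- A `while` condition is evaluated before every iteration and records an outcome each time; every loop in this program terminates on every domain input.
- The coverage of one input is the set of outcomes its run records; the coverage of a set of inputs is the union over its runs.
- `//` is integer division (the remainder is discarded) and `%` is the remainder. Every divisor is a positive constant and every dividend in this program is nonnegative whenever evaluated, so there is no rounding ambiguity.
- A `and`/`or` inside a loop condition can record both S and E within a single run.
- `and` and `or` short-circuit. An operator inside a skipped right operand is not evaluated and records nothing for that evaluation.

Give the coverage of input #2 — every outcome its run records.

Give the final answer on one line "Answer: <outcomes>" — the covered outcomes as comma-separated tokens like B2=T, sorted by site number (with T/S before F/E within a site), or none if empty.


Running input #2 (g=2, p=3), event by event:
  B1->T, B4->E, B3->F, B6->E, B7->E, B5->F, B9->E, B10->S, B8->F
collecting distinct outcomes: B1=T, B3=F, B4=E, B5=F, B6=E, B7=E, B8=F, B9=E, B10=S
Answer: B1=T, B3=F, B4=E, B5=F, B6=E, B7=E, B8=F, B9=E, B10=S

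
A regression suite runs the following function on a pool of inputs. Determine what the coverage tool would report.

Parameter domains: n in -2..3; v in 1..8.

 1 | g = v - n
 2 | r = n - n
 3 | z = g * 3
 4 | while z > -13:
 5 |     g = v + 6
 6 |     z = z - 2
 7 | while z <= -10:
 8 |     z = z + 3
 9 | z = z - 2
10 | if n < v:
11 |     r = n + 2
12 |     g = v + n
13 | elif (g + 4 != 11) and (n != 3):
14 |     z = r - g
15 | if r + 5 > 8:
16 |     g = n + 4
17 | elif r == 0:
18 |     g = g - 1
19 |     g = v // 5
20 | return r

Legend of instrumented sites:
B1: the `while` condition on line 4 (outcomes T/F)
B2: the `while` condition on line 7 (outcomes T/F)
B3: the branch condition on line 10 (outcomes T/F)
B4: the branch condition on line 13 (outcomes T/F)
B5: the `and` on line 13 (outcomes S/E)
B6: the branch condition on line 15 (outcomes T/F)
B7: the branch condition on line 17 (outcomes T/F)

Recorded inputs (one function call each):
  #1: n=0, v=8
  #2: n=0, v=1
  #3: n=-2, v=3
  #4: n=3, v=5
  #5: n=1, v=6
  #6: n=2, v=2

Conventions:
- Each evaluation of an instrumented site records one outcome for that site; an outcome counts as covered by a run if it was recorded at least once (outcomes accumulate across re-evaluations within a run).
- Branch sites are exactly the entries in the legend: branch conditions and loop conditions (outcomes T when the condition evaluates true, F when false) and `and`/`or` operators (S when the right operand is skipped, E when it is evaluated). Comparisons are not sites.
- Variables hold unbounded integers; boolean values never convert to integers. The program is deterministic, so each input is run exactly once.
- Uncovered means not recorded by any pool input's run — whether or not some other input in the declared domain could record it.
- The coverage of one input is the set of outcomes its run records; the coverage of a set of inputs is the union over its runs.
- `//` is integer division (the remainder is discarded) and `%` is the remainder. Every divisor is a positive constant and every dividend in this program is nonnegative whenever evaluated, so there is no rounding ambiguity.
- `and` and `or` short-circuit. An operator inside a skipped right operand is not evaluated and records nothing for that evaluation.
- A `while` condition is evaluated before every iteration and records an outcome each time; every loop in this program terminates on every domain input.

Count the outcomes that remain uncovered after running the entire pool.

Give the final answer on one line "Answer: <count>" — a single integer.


#1 (n=0, v=8) -> B1->T, B1->T, B1->T, B1->T, B1->T, B1->T, B1->T, B1->T, B1->T, B1->T, B1->T, B1->T, B1->T, B1->T, ...; covered: B1=T, B1=F, B2=T, B2=F, B3=T, B6=F, B7=F
#2 (n=0, v=1) -> B1->T, B1->T, B1->T, B1->T, B1->T, B1->T, B1->T, B1->T, B1->F, B2->T, B2->T, B2->F, B3->T, B6->F, ...; covered: B1=T, B1=F, B2=T, B2=F, B3=T, B6=F, B7=F
#3 (n=-2, v=3) -> B1->T, B1->T, B1->T, B1->T, B1->T, B1->T, B1->T, B1->T, B1->T, B1->T, B1->T, B1->T, B1->T, B1->T, ...; covered: B1=T, B1=F, B2=T, B2=F, B3=T, B6=F, B7=T
#4 (n=3, v=5) -> B1->T, B1->T, B1->T, B1->T, B1->T, B1->T, B1->T, B1->T, B1->T, B1->T, B1->F, B2->T, B2->T, B2->F, ...; covered: B1=T, B1=F, B2=T, B2=F, B3=T, B6=T
#5 (n=1, v=6) -> B1->T, B1->T, B1->T, B1->T, B1->T, B1->T, B1->T, B1->T, B1->T, B1->T, B1->T, B1->T, B1->T, B1->T, ...; covered: B1=T, B1=F, B2=T, B2=F, B3=T, B6=F, B7=F
#6 (n=2, v=2) -> B1->T, B1->T, B1->T, B1->T, B1->T, B1->T, B1->T, B1->F, B2->T, B2->T, B2->F, B3->F, B5->E, B4->T, ...; covered: B1=T, B1=F, B2=T, B2=F, B3=F, B4=T, B5=E, B6=F, B7=T
union over the pool: B1=T, B1=F, B2=T, B2=F, B3=T, B3=F, B4=T, B5=E, B6=T, B6=F, B7=T, B7=F
uncovered (2 of 14): B4=F, B5=S
Answer: 2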